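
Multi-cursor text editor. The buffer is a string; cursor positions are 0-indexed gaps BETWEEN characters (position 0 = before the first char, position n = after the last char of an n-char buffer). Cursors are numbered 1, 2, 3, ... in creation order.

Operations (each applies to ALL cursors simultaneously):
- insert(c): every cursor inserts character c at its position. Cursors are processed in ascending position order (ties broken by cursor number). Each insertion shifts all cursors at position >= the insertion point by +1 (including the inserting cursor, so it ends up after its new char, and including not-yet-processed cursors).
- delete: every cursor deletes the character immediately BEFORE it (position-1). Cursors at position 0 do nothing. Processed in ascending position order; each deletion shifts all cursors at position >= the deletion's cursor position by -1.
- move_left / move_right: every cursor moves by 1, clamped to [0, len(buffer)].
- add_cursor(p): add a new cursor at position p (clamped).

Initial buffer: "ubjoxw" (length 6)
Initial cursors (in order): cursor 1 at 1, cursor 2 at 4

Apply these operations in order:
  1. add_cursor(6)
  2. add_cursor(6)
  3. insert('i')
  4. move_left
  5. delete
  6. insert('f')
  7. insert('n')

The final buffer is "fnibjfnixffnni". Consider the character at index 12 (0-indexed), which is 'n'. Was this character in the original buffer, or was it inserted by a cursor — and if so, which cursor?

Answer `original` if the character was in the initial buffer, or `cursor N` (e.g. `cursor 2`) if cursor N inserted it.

Answer: cursor 4

Derivation:
After op 1 (add_cursor(6)): buffer="ubjoxw" (len 6), cursors c1@1 c2@4 c3@6, authorship ......
After op 2 (add_cursor(6)): buffer="ubjoxw" (len 6), cursors c1@1 c2@4 c3@6 c4@6, authorship ......
After op 3 (insert('i')): buffer="uibjoixwii" (len 10), cursors c1@2 c2@6 c3@10 c4@10, authorship .1...2..34
After op 4 (move_left): buffer="uibjoixwii" (len 10), cursors c1@1 c2@5 c3@9 c4@9, authorship .1...2..34
After op 5 (delete): buffer="ibjixi" (len 6), cursors c1@0 c2@3 c3@5 c4@5, authorship 1..2.4
After op 6 (insert('f')): buffer="fibjfixffi" (len 10), cursors c1@1 c2@5 c3@9 c4@9, authorship 11..22.344
After op 7 (insert('n')): buffer="fnibjfnixffnni" (len 14), cursors c1@2 c2@7 c3@13 c4@13, authorship 111..222.34344
Authorship (.=original, N=cursor N): 1 1 1 . . 2 2 2 . 3 4 3 4 4
Index 12: author = 4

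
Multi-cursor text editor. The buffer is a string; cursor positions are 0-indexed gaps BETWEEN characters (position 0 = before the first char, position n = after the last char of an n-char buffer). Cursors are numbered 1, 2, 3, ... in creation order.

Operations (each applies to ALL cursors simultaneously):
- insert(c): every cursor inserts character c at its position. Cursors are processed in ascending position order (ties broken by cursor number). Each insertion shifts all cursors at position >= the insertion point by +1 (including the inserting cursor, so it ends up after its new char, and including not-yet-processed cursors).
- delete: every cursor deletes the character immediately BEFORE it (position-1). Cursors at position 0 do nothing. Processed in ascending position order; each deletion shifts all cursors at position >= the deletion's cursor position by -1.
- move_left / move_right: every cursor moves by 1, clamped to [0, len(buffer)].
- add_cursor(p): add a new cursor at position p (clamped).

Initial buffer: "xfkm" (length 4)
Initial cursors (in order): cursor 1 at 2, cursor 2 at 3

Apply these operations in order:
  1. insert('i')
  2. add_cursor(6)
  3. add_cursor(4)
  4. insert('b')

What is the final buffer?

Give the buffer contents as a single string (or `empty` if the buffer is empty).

Answer: xfibkbibmb

Derivation:
After op 1 (insert('i')): buffer="xfikim" (len 6), cursors c1@3 c2@5, authorship ..1.2.
After op 2 (add_cursor(6)): buffer="xfikim" (len 6), cursors c1@3 c2@5 c3@6, authorship ..1.2.
After op 3 (add_cursor(4)): buffer="xfikim" (len 6), cursors c1@3 c4@4 c2@5 c3@6, authorship ..1.2.
After op 4 (insert('b')): buffer="xfibkbibmb" (len 10), cursors c1@4 c4@6 c2@8 c3@10, authorship ..11.422.3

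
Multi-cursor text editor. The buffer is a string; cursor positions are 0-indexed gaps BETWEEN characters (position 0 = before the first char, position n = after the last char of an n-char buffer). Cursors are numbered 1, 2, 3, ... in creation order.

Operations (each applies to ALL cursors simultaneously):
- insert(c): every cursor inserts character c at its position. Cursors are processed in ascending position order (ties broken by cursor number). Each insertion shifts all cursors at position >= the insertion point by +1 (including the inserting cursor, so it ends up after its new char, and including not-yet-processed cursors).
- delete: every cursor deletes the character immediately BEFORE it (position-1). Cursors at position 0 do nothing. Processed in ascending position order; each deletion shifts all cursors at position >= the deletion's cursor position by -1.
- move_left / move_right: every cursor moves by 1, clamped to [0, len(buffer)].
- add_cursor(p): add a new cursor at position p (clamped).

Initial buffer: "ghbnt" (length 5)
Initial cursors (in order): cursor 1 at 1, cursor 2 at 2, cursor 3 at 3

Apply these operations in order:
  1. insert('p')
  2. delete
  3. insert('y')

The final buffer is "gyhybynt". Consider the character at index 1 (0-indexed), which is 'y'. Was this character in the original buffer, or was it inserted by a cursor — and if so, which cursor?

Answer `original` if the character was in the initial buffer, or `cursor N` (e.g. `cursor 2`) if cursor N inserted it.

Answer: cursor 1

Derivation:
After op 1 (insert('p')): buffer="gphpbpnt" (len 8), cursors c1@2 c2@4 c3@6, authorship .1.2.3..
After op 2 (delete): buffer="ghbnt" (len 5), cursors c1@1 c2@2 c3@3, authorship .....
After op 3 (insert('y')): buffer="gyhybynt" (len 8), cursors c1@2 c2@4 c3@6, authorship .1.2.3..
Authorship (.=original, N=cursor N): . 1 . 2 . 3 . .
Index 1: author = 1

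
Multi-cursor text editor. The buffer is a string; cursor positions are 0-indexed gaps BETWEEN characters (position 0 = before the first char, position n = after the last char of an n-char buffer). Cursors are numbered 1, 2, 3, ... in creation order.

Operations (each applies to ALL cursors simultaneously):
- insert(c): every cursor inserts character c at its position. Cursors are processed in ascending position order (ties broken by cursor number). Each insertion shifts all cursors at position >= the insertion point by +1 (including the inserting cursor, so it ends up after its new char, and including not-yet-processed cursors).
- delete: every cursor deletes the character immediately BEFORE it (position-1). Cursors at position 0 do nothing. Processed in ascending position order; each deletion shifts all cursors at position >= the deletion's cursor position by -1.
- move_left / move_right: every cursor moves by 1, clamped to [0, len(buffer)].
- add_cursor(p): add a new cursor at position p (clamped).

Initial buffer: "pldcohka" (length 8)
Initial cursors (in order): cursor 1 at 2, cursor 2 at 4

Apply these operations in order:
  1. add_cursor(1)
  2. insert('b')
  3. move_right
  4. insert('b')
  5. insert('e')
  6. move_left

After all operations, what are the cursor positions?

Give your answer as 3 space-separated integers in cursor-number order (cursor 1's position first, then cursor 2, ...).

Answer: 8 13 4

Derivation:
After op 1 (add_cursor(1)): buffer="pldcohka" (len 8), cursors c3@1 c1@2 c2@4, authorship ........
After op 2 (insert('b')): buffer="pblbdcbohka" (len 11), cursors c3@2 c1@4 c2@7, authorship .3.1..2....
After op 3 (move_right): buffer="pblbdcbohka" (len 11), cursors c3@3 c1@5 c2@8, authorship .3.1..2....
After op 4 (insert('b')): buffer="pblbbdbcbobhka" (len 14), cursors c3@4 c1@7 c2@11, authorship .3.31.1.2.2...
After op 5 (insert('e')): buffer="pblbebdbecbobehka" (len 17), cursors c3@5 c1@9 c2@14, authorship .3.331.11.2.22...
After op 6 (move_left): buffer="pblbebdbecbobehka" (len 17), cursors c3@4 c1@8 c2@13, authorship .3.331.11.2.22...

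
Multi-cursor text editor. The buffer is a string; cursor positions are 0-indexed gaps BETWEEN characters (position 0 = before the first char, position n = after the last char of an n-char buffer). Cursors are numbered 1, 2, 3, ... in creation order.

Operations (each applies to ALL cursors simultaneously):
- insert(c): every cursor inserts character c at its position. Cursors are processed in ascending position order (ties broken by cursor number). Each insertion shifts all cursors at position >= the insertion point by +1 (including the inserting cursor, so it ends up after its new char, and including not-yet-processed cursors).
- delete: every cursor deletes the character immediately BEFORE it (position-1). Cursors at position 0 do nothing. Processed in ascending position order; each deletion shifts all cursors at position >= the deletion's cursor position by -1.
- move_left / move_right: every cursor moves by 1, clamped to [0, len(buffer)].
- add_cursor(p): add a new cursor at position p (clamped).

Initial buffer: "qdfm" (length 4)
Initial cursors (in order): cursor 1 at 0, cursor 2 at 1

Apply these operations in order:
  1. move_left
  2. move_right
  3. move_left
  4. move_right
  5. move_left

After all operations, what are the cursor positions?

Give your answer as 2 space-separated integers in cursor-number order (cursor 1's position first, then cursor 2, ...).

Answer: 0 0

Derivation:
After op 1 (move_left): buffer="qdfm" (len 4), cursors c1@0 c2@0, authorship ....
After op 2 (move_right): buffer="qdfm" (len 4), cursors c1@1 c2@1, authorship ....
After op 3 (move_left): buffer="qdfm" (len 4), cursors c1@0 c2@0, authorship ....
After op 4 (move_right): buffer="qdfm" (len 4), cursors c1@1 c2@1, authorship ....
After op 5 (move_left): buffer="qdfm" (len 4), cursors c1@0 c2@0, authorship ....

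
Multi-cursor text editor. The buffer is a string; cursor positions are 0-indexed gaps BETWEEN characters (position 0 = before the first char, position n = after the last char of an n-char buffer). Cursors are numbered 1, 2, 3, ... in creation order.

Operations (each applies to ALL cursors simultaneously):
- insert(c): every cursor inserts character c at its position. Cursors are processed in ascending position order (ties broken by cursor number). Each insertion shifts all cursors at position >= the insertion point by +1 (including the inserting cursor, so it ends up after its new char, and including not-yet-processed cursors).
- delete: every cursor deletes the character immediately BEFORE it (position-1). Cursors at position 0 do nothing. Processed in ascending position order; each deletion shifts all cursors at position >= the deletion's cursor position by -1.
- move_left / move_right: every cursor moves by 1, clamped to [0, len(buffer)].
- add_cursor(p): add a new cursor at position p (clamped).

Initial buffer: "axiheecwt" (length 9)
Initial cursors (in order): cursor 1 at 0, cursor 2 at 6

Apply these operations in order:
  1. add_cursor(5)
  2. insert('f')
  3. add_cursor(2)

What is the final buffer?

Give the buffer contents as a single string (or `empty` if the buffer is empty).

After op 1 (add_cursor(5)): buffer="axiheecwt" (len 9), cursors c1@0 c3@5 c2@6, authorship .........
After op 2 (insert('f')): buffer="faxihefefcwt" (len 12), cursors c1@1 c3@7 c2@9, authorship 1.....3.2...
After op 3 (add_cursor(2)): buffer="faxihefefcwt" (len 12), cursors c1@1 c4@2 c3@7 c2@9, authorship 1.....3.2...

Answer: faxihefefcwt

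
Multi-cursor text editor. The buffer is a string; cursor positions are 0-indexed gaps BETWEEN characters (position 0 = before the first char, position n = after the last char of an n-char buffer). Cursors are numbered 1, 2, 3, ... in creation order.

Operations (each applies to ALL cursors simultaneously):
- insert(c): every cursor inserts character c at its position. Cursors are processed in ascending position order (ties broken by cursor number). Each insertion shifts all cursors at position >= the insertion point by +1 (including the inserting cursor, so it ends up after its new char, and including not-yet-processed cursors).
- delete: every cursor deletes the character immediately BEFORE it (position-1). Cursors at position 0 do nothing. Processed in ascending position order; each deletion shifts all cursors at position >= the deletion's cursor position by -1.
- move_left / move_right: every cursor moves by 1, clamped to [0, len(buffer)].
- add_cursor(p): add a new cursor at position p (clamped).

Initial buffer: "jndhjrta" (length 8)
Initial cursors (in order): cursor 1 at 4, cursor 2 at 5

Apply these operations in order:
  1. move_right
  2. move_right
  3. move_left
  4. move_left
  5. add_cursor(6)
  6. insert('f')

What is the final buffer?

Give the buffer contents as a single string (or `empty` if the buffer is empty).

Answer: jndhfjfrfta

Derivation:
After op 1 (move_right): buffer="jndhjrta" (len 8), cursors c1@5 c2@6, authorship ........
After op 2 (move_right): buffer="jndhjrta" (len 8), cursors c1@6 c2@7, authorship ........
After op 3 (move_left): buffer="jndhjrta" (len 8), cursors c1@5 c2@6, authorship ........
After op 4 (move_left): buffer="jndhjrta" (len 8), cursors c1@4 c2@5, authorship ........
After op 5 (add_cursor(6)): buffer="jndhjrta" (len 8), cursors c1@4 c2@5 c3@6, authorship ........
After op 6 (insert('f')): buffer="jndhfjfrfta" (len 11), cursors c1@5 c2@7 c3@9, authorship ....1.2.3..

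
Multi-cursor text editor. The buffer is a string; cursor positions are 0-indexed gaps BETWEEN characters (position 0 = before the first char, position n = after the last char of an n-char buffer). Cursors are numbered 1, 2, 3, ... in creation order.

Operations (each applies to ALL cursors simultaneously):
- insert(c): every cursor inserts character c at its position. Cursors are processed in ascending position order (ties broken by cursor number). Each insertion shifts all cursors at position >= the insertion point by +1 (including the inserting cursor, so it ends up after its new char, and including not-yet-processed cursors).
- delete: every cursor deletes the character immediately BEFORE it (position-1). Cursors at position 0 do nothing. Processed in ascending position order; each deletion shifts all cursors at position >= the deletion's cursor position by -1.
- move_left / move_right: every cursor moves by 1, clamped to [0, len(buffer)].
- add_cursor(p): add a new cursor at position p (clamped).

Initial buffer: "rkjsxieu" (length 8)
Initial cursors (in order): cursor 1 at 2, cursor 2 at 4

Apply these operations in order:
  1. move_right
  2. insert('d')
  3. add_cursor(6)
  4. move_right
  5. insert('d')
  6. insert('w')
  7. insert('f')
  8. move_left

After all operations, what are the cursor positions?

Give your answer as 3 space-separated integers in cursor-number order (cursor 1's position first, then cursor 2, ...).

Answer: 7 16 12

Derivation:
After op 1 (move_right): buffer="rkjsxieu" (len 8), cursors c1@3 c2@5, authorship ........
After op 2 (insert('d')): buffer="rkjdsxdieu" (len 10), cursors c1@4 c2@7, authorship ...1..2...
After op 3 (add_cursor(6)): buffer="rkjdsxdieu" (len 10), cursors c1@4 c3@6 c2@7, authorship ...1..2...
After op 4 (move_right): buffer="rkjdsxdieu" (len 10), cursors c1@5 c3@7 c2@8, authorship ...1..2...
After op 5 (insert('d')): buffer="rkjdsdxddideu" (len 13), cursors c1@6 c3@9 c2@11, authorship ...1.1.23.2..
After op 6 (insert('w')): buffer="rkjdsdwxddwidweu" (len 16), cursors c1@7 c3@11 c2@14, authorship ...1.11.233.22..
After op 7 (insert('f')): buffer="rkjdsdwfxddwfidwfeu" (len 19), cursors c1@8 c3@13 c2@17, authorship ...1.111.2333.222..
After op 8 (move_left): buffer="rkjdsdwfxddwfidwfeu" (len 19), cursors c1@7 c3@12 c2@16, authorship ...1.111.2333.222..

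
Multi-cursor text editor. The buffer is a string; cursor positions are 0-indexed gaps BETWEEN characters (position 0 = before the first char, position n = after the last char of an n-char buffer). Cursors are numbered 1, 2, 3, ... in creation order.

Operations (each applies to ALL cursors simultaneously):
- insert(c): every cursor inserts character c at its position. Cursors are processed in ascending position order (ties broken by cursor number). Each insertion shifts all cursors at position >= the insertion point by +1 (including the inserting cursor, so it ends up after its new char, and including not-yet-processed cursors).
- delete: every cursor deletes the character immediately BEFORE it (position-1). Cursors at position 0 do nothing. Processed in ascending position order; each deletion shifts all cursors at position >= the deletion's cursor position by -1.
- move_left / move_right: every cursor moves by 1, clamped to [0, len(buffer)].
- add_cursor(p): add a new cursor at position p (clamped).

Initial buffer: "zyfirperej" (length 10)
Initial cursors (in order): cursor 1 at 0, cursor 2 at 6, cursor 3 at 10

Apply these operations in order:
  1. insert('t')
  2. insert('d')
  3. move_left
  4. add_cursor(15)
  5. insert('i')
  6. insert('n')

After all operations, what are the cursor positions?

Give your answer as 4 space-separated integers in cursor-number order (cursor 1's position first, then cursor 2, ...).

After op 1 (insert('t')): buffer="tzyfirpterejt" (len 13), cursors c1@1 c2@8 c3@13, authorship 1......2....3
After op 2 (insert('d')): buffer="tdzyfirptderejtd" (len 16), cursors c1@2 c2@10 c3@16, authorship 11......22....33
After op 3 (move_left): buffer="tdzyfirptderejtd" (len 16), cursors c1@1 c2@9 c3@15, authorship 11......22....33
After op 4 (add_cursor(15)): buffer="tdzyfirptderejtd" (len 16), cursors c1@1 c2@9 c3@15 c4@15, authorship 11......22....33
After op 5 (insert('i')): buffer="tidzyfirptiderejtiid" (len 20), cursors c1@2 c2@11 c3@19 c4@19, authorship 111......222....3343
After op 6 (insert('n')): buffer="tindzyfirptinderejtiinnd" (len 24), cursors c1@3 c2@13 c3@23 c4@23, authorship 1111......2222....334343

Answer: 3 13 23 23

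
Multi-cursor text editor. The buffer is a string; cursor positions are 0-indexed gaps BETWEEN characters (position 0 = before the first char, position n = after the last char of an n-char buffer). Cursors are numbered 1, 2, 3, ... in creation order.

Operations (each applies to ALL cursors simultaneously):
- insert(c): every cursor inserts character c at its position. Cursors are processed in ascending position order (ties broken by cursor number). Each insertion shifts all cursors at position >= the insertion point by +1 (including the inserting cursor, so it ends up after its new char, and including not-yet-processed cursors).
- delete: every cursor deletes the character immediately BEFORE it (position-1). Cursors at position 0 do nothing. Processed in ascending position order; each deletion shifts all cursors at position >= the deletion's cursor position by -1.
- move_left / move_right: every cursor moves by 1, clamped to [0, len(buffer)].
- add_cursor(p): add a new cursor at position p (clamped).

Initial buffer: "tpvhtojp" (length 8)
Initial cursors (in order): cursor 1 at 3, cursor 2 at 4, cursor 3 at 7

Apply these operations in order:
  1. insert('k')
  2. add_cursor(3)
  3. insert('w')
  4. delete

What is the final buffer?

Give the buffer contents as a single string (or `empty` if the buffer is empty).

After op 1 (insert('k')): buffer="tpvkhktojkp" (len 11), cursors c1@4 c2@6 c3@10, authorship ...1.2...3.
After op 2 (add_cursor(3)): buffer="tpvkhktojkp" (len 11), cursors c4@3 c1@4 c2@6 c3@10, authorship ...1.2...3.
After op 3 (insert('w')): buffer="tpvwkwhkwtojkwp" (len 15), cursors c4@4 c1@6 c2@9 c3@14, authorship ...411.22...33.
After op 4 (delete): buffer="tpvkhktojkp" (len 11), cursors c4@3 c1@4 c2@6 c3@10, authorship ...1.2...3.

Answer: tpvkhktojkp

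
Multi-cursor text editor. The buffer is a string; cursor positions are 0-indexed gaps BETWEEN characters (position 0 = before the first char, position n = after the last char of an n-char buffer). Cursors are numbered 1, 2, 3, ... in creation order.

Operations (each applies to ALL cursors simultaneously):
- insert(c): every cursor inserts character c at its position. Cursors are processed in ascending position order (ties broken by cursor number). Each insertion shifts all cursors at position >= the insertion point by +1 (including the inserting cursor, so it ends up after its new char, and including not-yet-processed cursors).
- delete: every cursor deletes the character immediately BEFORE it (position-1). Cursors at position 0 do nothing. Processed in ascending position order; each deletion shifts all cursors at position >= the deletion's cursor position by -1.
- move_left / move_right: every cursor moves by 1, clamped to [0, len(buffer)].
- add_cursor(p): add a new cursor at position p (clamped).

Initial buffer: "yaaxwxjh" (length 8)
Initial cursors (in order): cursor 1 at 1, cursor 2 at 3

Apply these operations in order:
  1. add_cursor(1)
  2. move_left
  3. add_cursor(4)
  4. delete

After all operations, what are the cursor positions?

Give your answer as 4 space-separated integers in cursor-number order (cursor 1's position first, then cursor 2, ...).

After op 1 (add_cursor(1)): buffer="yaaxwxjh" (len 8), cursors c1@1 c3@1 c2@3, authorship ........
After op 2 (move_left): buffer="yaaxwxjh" (len 8), cursors c1@0 c3@0 c2@2, authorship ........
After op 3 (add_cursor(4)): buffer="yaaxwxjh" (len 8), cursors c1@0 c3@0 c2@2 c4@4, authorship ........
After op 4 (delete): buffer="yawxjh" (len 6), cursors c1@0 c3@0 c2@1 c4@2, authorship ......

Answer: 0 1 0 2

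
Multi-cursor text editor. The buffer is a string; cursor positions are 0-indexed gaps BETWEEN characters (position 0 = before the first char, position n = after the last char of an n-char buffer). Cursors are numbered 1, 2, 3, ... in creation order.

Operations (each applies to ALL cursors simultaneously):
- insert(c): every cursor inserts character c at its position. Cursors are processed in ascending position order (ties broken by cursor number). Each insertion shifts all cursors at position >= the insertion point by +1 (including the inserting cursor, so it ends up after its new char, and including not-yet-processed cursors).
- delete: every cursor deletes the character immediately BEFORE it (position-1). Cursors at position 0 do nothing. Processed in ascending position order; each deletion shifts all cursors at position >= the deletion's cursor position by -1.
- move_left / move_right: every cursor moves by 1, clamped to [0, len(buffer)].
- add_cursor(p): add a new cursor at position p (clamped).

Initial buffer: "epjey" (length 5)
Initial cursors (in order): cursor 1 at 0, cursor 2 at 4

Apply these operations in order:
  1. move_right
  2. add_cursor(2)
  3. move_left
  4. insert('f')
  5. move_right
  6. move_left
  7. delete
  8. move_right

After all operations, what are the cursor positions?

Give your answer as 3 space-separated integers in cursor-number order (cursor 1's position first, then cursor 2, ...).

After op 1 (move_right): buffer="epjey" (len 5), cursors c1@1 c2@5, authorship .....
After op 2 (add_cursor(2)): buffer="epjey" (len 5), cursors c1@1 c3@2 c2@5, authorship .....
After op 3 (move_left): buffer="epjey" (len 5), cursors c1@0 c3@1 c2@4, authorship .....
After op 4 (insert('f')): buffer="fefpjefy" (len 8), cursors c1@1 c3@3 c2@7, authorship 1.3...2.
After op 5 (move_right): buffer="fefpjefy" (len 8), cursors c1@2 c3@4 c2@8, authorship 1.3...2.
After op 6 (move_left): buffer="fefpjefy" (len 8), cursors c1@1 c3@3 c2@7, authorship 1.3...2.
After op 7 (delete): buffer="epjey" (len 5), cursors c1@0 c3@1 c2@4, authorship .....
After op 8 (move_right): buffer="epjey" (len 5), cursors c1@1 c3@2 c2@5, authorship .....

Answer: 1 5 2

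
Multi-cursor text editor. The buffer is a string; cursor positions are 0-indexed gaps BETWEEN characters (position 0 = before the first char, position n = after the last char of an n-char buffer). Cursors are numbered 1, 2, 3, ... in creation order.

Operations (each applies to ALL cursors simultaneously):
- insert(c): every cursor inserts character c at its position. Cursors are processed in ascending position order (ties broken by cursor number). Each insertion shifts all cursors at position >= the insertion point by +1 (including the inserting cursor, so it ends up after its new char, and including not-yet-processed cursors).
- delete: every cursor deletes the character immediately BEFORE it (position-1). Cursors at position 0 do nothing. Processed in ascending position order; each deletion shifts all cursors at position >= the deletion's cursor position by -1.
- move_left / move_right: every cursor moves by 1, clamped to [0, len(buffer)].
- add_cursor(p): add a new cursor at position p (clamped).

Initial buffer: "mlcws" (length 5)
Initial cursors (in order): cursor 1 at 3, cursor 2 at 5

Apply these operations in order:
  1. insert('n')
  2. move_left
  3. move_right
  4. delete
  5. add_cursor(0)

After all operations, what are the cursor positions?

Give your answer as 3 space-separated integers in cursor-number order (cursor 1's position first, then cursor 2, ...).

Answer: 3 5 0

Derivation:
After op 1 (insert('n')): buffer="mlcnwsn" (len 7), cursors c1@4 c2@7, authorship ...1..2
After op 2 (move_left): buffer="mlcnwsn" (len 7), cursors c1@3 c2@6, authorship ...1..2
After op 3 (move_right): buffer="mlcnwsn" (len 7), cursors c1@4 c2@7, authorship ...1..2
After op 4 (delete): buffer="mlcws" (len 5), cursors c1@3 c2@5, authorship .....
After op 5 (add_cursor(0)): buffer="mlcws" (len 5), cursors c3@0 c1@3 c2@5, authorship .....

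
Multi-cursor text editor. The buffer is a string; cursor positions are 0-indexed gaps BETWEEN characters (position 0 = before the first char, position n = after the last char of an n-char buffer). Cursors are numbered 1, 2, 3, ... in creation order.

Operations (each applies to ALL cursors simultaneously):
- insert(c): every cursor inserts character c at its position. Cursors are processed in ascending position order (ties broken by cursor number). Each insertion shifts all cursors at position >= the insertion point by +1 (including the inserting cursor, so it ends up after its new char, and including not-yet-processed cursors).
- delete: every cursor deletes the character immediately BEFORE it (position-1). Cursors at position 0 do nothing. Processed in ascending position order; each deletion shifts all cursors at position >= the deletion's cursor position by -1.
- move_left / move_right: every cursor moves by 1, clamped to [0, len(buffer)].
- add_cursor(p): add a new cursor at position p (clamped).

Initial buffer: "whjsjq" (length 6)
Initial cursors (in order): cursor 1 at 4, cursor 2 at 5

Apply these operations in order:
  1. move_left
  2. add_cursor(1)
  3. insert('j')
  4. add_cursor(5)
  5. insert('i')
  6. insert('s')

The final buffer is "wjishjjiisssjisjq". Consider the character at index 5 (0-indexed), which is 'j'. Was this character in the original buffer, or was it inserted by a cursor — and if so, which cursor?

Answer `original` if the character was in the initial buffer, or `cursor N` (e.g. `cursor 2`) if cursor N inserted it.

Answer: original

Derivation:
After op 1 (move_left): buffer="whjsjq" (len 6), cursors c1@3 c2@4, authorship ......
After op 2 (add_cursor(1)): buffer="whjsjq" (len 6), cursors c3@1 c1@3 c2@4, authorship ......
After op 3 (insert('j')): buffer="wjhjjsjjq" (len 9), cursors c3@2 c1@5 c2@7, authorship .3..1.2..
After op 4 (add_cursor(5)): buffer="wjhjjsjjq" (len 9), cursors c3@2 c1@5 c4@5 c2@7, authorship .3..1.2..
After op 5 (insert('i')): buffer="wjihjjiisjijq" (len 13), cursors c3@3 c1@8 c4@8 c2@11, authorship .33..114.22..
After op 6 (insert('s')): buffer="wjishjjiisssjisjq" (len 17), cursors c3@4 c1@11 c4@11 c2@15, authorship .333..11414.222..
Authorship (.=original, N=cursor N): . 3 3 3 . . 1 1 4 1 4 . 2 2 2 . .
Index 5: author = original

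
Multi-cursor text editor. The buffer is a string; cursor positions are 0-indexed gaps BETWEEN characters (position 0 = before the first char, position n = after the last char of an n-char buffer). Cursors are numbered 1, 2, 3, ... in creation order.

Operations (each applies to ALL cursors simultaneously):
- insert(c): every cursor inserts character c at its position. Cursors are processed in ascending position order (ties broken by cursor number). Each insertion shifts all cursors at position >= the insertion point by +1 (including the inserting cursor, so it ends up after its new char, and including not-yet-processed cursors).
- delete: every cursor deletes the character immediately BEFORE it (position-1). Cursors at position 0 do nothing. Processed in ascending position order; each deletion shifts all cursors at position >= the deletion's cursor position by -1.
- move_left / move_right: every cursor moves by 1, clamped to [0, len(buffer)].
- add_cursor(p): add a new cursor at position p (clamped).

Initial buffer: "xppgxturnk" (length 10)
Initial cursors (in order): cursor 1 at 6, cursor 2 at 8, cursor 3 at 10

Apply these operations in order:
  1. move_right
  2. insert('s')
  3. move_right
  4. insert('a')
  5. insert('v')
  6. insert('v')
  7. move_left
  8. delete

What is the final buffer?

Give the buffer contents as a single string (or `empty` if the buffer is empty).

Answer: xppgxtusravnskavsav

Derivation:
After op 1 (move_right): buffer="xppgxturnk" (len 10), cursors c1@7 c2@9 c3@10, authorship ..........
After op 2 (insert('s')): buffer="xppgxtusrnsks" (len 13), cursors c1@8 c2@11 c3@13, authorship .......1..2.3
After op 3 (move_right): buffer="xppgxtusrnsks" (len 13), cursors c1@9 c2@12 c3@13, authorship .......1..2.3
After op 4 (insert('a')): buffer="xppgxtusranskasa" (len 16), cursors c1@10 c2@14 c3@16, authorship .......1.1.2.233
After op 5 (insert('v')): buffer="xppgxtusravnskavsav" (len 19), cursors c1@11 c2@16 c3@19, authorship .......1.11.2.22333
After op 6 (insert('v')): buffer="xppgxtusravvnskavvsavv" (len 22), cursors c1@12 c2@18 c3@22, authorship .......1.111.2.2223333
After op 7 (move_left): buffer="xppgxtusravvnskavvsavv" (len 22), cursors c1@11 c2@17 c3@21, authorship .......1.111.2.2223333
After op 8 (delete): buffer="xppgxtusravnskavsav" (len 19), cursors c1@10 c2@15 c3@18, authorship .......1.11.2.22333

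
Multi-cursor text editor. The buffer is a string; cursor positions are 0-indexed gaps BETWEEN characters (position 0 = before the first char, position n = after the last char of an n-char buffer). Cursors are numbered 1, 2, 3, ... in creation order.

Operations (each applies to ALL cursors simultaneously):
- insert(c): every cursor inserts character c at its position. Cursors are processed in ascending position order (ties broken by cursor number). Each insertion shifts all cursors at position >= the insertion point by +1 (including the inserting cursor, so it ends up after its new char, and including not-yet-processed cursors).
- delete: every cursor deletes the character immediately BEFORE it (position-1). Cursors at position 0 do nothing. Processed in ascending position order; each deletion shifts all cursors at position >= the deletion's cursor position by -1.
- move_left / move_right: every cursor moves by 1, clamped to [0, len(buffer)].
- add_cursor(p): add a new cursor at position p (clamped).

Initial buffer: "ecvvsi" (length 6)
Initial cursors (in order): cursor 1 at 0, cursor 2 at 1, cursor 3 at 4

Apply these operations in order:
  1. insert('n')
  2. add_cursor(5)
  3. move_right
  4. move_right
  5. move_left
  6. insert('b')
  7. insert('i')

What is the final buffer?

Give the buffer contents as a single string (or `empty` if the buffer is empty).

Answer: nebincbivvbinsbii

Derivation:
After op 1 (insert('n')): buffer="nencvvnsi" (len 9), cursors c1@1 c2@3 c3@7, authorship 1.2...3..
After op 2 (add_cursor(5)): buffer="nencvvnsi" (len 9), cursors c1@1 c2@3 c4@5 c3@7, authorship 1.2...3..
After op 3 (move_right): buffer="nencvvnsi" (len 9), cursors c1@2 c2@4 c4@6 c3@8, authorship 1.2...3..
After op 4 (move_right): buffer="nencvvnsi" (len 9), cursors c1@3 c2@5 c4@7 c3@9, authorship 1.2...3..
After op 5 (move_left): buffer="nencvvnsi" (len 9), cursors c1@2 c2@4 c4@6 c3@8, authorship 1.2...3..
After op 6 (insert('b')): buffer="nebncbvvbnsbi" (len 13), cursors c1@3 c2@6 c4@9 c3@12, authorship 1.12.2..43.3.
After op 7 (insert('i')): buffer="nebincbivvbinsbii" (len 17), cursors c1@4 c2@8 c4@12 c3@16, authorship 1.112.22..443.33.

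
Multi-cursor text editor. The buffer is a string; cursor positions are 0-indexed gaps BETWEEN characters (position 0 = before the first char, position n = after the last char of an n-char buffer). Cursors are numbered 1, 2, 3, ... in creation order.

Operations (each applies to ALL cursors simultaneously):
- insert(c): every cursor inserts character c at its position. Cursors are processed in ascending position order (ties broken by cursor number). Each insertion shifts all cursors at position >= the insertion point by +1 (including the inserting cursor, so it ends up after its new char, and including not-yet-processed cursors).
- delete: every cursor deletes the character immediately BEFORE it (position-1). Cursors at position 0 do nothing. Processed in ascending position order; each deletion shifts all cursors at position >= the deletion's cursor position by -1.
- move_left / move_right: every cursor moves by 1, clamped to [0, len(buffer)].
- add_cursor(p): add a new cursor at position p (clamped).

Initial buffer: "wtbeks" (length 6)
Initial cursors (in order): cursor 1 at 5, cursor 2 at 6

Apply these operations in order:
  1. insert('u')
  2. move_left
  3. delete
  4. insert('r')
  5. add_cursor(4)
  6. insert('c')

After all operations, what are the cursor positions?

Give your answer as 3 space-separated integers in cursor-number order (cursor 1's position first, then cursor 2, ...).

Answer: 7 10 5

Derivation:
After op 1 (insert('u')): buffer="wtbekusu" (len 8), cursors c1@6 c2@8, authorship .....1.2
After op 2 (move_left): buffer="wtbekusu" (len 8), cursors c1@5 c2@7, authorship .....1.2
After op 3 (delete): buffer="wtbeuu" (len 6), cursors c1@4 c2@5, authorship ....12
After op 4 (insert('r')): buffer="wtberuru" (len 8), cursors c1@5 c2@7, authorship ....1122
After op 5 (add_cursor(4)): buffer="wtberuru" (len 8), cursors c3@4 c1@5 c2@7, authorship ....1122
After op 6 (insert('c')): buffer="wtbecrcurcu" (len 11), cursors c3@5 c1@7 c2@10, authorship ....3111222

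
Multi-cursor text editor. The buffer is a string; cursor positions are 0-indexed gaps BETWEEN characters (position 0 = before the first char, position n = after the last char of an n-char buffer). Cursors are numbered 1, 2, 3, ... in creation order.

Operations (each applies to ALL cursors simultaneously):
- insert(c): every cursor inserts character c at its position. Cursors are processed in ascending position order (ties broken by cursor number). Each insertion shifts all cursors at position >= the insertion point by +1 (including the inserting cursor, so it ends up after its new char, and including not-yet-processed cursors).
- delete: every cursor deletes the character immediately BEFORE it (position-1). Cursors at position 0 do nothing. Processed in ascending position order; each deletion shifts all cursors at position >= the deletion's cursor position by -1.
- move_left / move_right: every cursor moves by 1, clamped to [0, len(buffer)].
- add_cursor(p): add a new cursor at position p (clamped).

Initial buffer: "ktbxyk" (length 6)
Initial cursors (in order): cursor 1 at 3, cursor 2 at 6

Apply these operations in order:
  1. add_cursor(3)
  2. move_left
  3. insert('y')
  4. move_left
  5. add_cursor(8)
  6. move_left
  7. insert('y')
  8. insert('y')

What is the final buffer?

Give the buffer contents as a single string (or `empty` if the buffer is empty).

After op 1 (add_cursor(3)): buffer="ktbxyk" (len 6), cursors c1@3 c3@3 c2@6, authorship ......
After op 2 (move_left): buffer="ktbxyk" (len 6), cursors c1@2 c3@2 c2@5, authorship ......
After op 3 (insert('y')): buffer="ktyybxyyk" (len 9), cursors c1@4 c3@4 c2@8, authorship ..13...2.
After op 4 (move_left): buffer="ktyybxyyk" (len 9), cursors c1@3 c3@3 c2@7, authorship ..13...2.
After op 5 (add_cursor(8)): buffer="ktyybxyyk" (len 9), cursors c1@3 c3@3 c2@7 c4@8, authorship ..13...2.
After op 6 (move_left): buffer="ktyybxyyk" (len 9), cursors c1@2 c3@2 c2@6 c4@7, authorship ..13...2.
After op 7 (insert('y')): buffer="ktyyyybxyyyyk" (len 13), cursors c1@4 c3@4 c2@9 c4@11, authorship ..1313..2.42.
After op 8 (insert('y')): buffer="ktyyyyyybxyyyyyyk" (len 17), cursors c1@6 c3@6 c2@12 c4@15, authorship ..131313..22.442.

Answer: ktyyyyyybxyyyyyyk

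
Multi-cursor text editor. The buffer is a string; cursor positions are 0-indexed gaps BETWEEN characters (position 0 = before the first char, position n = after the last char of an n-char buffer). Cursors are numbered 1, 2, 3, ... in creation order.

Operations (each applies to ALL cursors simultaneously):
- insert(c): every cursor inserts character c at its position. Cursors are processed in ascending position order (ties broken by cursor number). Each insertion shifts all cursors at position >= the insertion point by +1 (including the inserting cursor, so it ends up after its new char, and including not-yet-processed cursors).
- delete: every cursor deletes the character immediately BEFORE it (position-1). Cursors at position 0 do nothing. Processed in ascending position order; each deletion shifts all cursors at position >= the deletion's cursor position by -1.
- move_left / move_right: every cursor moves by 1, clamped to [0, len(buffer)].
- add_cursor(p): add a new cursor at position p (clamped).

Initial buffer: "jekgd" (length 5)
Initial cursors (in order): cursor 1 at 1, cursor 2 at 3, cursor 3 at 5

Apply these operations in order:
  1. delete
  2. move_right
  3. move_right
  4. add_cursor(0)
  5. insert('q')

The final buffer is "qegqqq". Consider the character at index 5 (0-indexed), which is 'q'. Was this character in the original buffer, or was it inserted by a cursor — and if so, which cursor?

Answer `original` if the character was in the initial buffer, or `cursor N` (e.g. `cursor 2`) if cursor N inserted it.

After op 1 (delete): buffer="eg" (len 2), cursors c1@0 c2@1 c3@2, authorship ..
After op 2 (move_right): buffer="eg" (len 2), cursors c1@1 c2@2 c3@2, authorship ..
After op 3 (move_right): buffer="eg" (len 2), cursors c1@2 c2@2 c3@2, authorship ..
After op 4 (add_cursor(0)): buffer="eg" (len 2), cursors c4@0 c1@2 c2@2 c3@2, authorship ..
After op 5 (insert('q')): buffer="qegqqq" (len 6), cursors c4@1 c1@6 c2@6 c3@6, authorship 4..123
Authorship (.=original, N=cursor N): 4 . . 1 2 3
Index 5: author = 3

Answer: cursor 3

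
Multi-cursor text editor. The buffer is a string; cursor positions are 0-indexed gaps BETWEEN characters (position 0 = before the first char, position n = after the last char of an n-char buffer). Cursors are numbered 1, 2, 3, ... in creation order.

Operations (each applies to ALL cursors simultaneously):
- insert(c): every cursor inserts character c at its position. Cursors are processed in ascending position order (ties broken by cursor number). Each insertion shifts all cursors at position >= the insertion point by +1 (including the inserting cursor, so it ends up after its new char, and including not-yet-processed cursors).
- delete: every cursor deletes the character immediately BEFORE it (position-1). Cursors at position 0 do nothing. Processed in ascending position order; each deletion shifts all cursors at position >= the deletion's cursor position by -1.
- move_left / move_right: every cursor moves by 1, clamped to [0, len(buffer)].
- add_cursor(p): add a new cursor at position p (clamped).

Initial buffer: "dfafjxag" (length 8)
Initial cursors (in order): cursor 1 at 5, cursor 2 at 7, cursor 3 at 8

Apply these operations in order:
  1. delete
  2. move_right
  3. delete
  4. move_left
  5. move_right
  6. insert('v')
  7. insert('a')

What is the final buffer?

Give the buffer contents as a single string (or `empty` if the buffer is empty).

Answer: dfvvvaaa

Derivation:
After op 1 (delete): buffer="dfafx" (len 5), cursors c1@4 c2@5 c3@5, authorship .....
After op 2 (move_right): buffer="dfafx" (len 5), cursors c1@5 c2@5 c3@5, authorship .....
After op 3 (delete): buffer="df" (len 2), cursors c1@2 c2@2 c3@2, authorship ..
After op 4 (move_left): buffer="df" (len 2), cursors c1@1 c2@1 c3@1, authorship ..
After op 5 (move_right): buffer="df" (len 2), cursors c1@2 c2@2 c3@2, authorship ..
After op 6 (insert('v')): buffer="dfvvv" (len 5), cursors c1@5 c2@5 c3@5, authorship ..123
After op 7 (insert('a')): buffer="dfvvvaaa" (len 8), cursors c1@8 c2@8 c3@8, authorship ..123123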